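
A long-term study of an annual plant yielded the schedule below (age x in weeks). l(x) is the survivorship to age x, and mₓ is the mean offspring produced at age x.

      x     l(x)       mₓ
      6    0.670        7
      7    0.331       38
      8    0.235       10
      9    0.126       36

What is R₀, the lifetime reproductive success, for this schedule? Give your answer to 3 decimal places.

R₀ = Σ l(x) mₓ:
  age 6: 0.670 × 7 = 4.6900
  age 7: 0.331 × 38 = 12.5780
  age 8: 0.235 × 10 = 2.3500
  age 9: 0.126 × 36 = 4.5360
R₀ = 4.6900 + 12.5780 + 2.3500 + 4.5360 = 24.1540

24.154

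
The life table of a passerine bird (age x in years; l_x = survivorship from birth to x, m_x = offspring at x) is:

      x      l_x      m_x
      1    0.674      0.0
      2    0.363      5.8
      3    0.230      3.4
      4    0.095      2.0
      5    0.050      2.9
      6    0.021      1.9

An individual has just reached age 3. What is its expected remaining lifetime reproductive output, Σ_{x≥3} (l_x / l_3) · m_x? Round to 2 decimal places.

5.03

l_3 = 0.230. Conditional survival from age 3 to x is l_x / l_3.
  x=3: (0.230/0.230) × 3.4 = 3.4000
  x=4: (0.095/0.230) × 2.0 = 0.8261
  x=5: (0.050/0.230) × 2.9 = 0.6304
  x=6: (0.021/0.230) × 1.9 = 0.1735
Sum = 3.4000 + 0.8261 + 0.6304 + 0.1735 = 5.0300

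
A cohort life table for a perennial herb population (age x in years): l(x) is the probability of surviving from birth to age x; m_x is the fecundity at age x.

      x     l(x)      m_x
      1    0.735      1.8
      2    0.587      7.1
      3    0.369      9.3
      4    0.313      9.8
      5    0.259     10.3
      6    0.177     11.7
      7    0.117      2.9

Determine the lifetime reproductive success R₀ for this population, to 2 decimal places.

R₀ = Σ l(x) m_x:
  age 1: 0.735 × 1.8 = 1.3230
  age 2: 0.587 × 7.1 = 4.1677
  age 3: 0.369 × 9.3 = 3.4317
  age 4: 0.313 × 9.8 = 3.0674
  age 5: 0.259 × 10.3 = 2.6677
  age 6: 0.177 × 11.7 = 2.0709
  age 7: 0.117 × 2.9 = 0.3393
R₀ = 1.3230 + 4.1677 + 3.4317 + 3.0674 + 2.6677 + 2.0709 + 0.3393 = 17.0677

17.07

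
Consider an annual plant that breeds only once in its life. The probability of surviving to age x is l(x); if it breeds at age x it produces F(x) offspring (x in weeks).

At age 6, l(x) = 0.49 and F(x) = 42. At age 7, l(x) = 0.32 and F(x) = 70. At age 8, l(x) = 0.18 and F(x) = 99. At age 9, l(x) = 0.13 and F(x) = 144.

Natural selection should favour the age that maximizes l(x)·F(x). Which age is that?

Expected offspring if breeding at age x = l(x) × F(x):
  age 6: 0.49 × 42 = 20.580
  age 7: 0.32 × 70 = 22.400
  age 8: 0.18 × 99 = 17.820
  age 9: 0.13 × 144 = 18.720
Maximum at age 7 (22.400).

7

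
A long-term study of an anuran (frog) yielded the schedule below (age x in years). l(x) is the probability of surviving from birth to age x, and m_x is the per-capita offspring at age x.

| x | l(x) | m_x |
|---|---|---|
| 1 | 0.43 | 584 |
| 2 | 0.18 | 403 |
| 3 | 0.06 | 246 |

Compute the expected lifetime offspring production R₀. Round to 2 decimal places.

R₀ = Σ l(x) m_x:
  age 1: 0.43 × 584 = 251.1200
  age 2: 0.18 × 403 = 72.5400
  age 3: 0.06 × 246 = 14.7600
R₀ = 251.1200 + 72.5400 + 14.7600 = 338.4200

338.42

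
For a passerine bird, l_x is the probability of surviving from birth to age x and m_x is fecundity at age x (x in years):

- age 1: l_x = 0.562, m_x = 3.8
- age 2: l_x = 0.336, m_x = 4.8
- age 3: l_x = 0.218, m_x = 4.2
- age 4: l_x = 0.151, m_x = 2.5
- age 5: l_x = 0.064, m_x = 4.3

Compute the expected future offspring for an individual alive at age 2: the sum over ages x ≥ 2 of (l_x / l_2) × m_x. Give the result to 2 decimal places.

9.47

l_2 = 0.336. Conditional survival from age 2 to x is l_x / l_2.
  x=2: (0.336/0.336) × 4.8 = 4.8000
  x=3: (0.218/0.336) × 4.2 = 2.7250
  x=4: (0.151/0.336) × 2.5 = 1.1235
  x=5: (0.064/0.336) × 4.3 = 0.8190
Sum = 4.8000 + 2.7250 + 1.1235 + 0.8190 = 9.4676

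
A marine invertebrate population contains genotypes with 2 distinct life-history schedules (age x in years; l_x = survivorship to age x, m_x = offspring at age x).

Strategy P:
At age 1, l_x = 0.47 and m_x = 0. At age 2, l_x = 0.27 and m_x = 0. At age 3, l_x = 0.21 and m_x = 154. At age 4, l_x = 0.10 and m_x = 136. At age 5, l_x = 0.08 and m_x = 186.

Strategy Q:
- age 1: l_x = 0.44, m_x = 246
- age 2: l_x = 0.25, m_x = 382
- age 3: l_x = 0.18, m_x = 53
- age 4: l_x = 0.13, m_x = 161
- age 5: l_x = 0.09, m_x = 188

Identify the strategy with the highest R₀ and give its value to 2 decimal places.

251.13

Strategy P: R₀ = 0.47×0 + 0.27×0 + 0.21×154 + 0.10×136 + 0.08×186 = 60.8200
Strategy Q: R₀ = 0.44×246 + 0.25×382 + 0.18×53 + 0.13×161 + 0.09×188 = 251.1300
Highest R₀: strategy Q with 251.1300.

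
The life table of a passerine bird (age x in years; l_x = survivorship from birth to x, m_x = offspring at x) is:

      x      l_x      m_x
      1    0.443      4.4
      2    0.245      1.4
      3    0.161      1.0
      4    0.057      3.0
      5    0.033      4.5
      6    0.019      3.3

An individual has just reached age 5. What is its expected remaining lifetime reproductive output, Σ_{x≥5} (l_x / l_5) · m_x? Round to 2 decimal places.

6.40

l_5 = 0.033. Conditional survival from age 5 to x is l_x / l_5.
  x=5: (0.033/0.033) × 4.5 = 4.5000
  x=6: (0.019/0.033) × 3.3 = 1.9000
Sum = 4.5000 + 1.9000 = 6.4000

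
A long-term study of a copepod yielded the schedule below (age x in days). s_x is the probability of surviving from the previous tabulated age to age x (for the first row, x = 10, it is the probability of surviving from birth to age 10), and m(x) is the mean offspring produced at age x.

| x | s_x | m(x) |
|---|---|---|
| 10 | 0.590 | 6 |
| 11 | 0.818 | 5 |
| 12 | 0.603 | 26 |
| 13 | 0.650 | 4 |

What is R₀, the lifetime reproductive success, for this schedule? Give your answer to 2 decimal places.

14.28

Survivorship from birth: l_x = s_10·s_11·…·s_x.
  l_10 = 0.59000
  l_11 = 0.48262
  l_12 = 0.29102
  l_13 = 0.18916
R₀ = Σ l_x m(x):
  age 10: 0.59000 × 6 = 3.5400
  age 11: 0.48262 × 5 = 2.4131
  age 12: 0.29102 × 26 = 7.5665
  age 13: 0.18916 × 4 = 0.7566
R₀ = 3.5400 + 2.4131 + 7.5665 + 0.7566 = 14.2763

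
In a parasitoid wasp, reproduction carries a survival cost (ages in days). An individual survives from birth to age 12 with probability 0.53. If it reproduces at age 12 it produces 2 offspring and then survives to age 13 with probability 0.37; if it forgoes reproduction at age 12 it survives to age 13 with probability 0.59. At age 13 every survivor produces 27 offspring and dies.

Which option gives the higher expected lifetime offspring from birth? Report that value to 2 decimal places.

8.44

breed at age 12: R₀ = 0.53 × (2 + 0.37 × 27) = 0.53 × 11.9900 = 6.3547
delay to age 13: R₀ = 0.53 × (0.59 × 27) = 0.53 × 15.9300 = 8.4429
Higher: delay to age 13 (8.4429).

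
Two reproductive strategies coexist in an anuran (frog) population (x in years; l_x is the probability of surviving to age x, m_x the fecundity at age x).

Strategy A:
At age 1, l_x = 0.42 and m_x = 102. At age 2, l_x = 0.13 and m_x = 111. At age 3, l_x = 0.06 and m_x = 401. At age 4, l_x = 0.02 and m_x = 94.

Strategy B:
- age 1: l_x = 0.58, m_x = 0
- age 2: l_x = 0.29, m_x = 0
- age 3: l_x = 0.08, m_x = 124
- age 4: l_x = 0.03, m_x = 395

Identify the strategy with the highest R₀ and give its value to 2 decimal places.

Strategy A: R₀ = 0.42×102 + 0.13×111 + 0.06×401 + 0.02×94 = 83.2100
Strategy B: R₀ = 0.58×0 + 0.29×0 + 0.08×124 + 0.03×395 = 21.7700
Highest R₀: strategy A with 83.2100.

83.21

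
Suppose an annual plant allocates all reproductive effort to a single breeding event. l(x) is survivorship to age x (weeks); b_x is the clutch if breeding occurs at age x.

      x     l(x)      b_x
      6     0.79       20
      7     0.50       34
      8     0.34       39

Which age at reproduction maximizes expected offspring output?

7

Expected offspring if breeding at age x = l(x) × b_x:
  age 6: 0.79 × 20 = 15.800
  age 7: 0.50 × 34 = 17.000
  age 8: 0.34 × 39 = 13.260
Maximum at age 7 (17.000).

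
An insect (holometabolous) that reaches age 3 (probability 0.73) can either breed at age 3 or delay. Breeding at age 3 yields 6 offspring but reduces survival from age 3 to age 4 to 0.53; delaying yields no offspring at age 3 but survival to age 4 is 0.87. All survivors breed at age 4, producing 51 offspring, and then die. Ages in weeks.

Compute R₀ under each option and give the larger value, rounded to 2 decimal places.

32.39

breed at age 3: R₀ = 0.73 × (6 + 0.53 × 51) = 0.73 × 33.0300 = 24.1119
delay to age 4: R₀ = 0.73 × (0.87 × 51) = 0.73 × 44.3700 = 32.3901
Higher: delay to age 4 (32.3901).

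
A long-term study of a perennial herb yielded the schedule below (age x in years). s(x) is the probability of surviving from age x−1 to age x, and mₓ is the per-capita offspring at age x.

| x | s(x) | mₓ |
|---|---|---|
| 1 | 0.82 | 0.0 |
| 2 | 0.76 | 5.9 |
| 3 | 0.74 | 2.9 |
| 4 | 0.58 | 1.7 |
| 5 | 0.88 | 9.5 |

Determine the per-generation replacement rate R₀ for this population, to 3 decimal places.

Survivorship from birth: l_x = s_1·s_2·…·s_x.
  l_1 = 0.82000
  l_2 = 0.62320
  l_3 = 0.46117
  l_4 = 0.26748
  l_5 = 0.23538
R₀ = Σ l_x mₓ:
  age 1: 0.82000 × 0.0 = 0.0000
  age 2: 0.62320 × 5.9 = 3.6769
  age 3: 0.46117 × 2.9 = 1.3374
  age 4: 0.26748 × 1.7 = 0.4547
  age 5: 0.23538 × 9.5 = 2.2361
R₀ = 0.0000 + 3.6769 + 1.3374 + 0.4547 + 2.2361 = 7.7051

7.705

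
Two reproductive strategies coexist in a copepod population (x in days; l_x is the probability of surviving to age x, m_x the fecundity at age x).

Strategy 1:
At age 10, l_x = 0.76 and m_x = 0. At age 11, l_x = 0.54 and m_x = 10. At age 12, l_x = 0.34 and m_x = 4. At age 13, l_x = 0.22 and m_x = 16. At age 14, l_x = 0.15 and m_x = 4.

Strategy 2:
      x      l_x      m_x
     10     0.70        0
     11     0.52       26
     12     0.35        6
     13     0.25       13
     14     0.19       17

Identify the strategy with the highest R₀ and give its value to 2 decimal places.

Strategy 1: R₀ = 0.76×0 + 0.54×10 + 0.34×4 + 0.22×16 + 0.15×4 = 10.8800
Strategy 2: R₀ = 0.70×0 + 0.52×26 + 0.35×6 + 0.25×13 + 0.19×17 = 22.1000
Highest R₀: strategy 2 with 22.1000.

22.10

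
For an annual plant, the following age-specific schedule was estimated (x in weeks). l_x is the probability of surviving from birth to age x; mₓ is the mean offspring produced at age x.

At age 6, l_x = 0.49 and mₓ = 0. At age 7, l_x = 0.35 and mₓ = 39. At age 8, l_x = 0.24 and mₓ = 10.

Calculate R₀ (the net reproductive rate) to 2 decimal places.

R₀ = Σ l_x mₓ:
  age 6: 0.49 × 0 = 0.0000
  age 7: 0.35 × 39 = 13.6500
  age 8: 0.24 × 10 = 2.4000
R₀ = 0.0000 + 13.6500 + 2.4000 = 16.0500

16.05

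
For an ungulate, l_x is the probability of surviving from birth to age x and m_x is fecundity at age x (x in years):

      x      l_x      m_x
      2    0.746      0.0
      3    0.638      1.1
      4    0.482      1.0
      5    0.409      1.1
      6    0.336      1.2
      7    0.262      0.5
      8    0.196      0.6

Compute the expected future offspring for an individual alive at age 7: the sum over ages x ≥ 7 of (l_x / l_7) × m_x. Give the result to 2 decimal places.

l_7 = 0.262. Conditional survival from age 7 to x is l_x / l_7.
  x=7: (0.262/0.262) × 0.5 = 0.5000
  x=8: (0.196/0.262) × 0.6 = 0.4489
Sum = 0.5000 + 0.4489 = 0.9489

0.95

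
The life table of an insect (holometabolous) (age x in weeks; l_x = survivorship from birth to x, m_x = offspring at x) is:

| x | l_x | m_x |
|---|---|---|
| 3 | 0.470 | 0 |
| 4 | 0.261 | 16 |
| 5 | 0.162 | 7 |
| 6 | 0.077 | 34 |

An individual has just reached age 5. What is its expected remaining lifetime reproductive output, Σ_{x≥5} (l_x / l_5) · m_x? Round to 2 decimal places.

23.16

l_5 = 0.162. Conditional survival from age 5 to x is l_x / l_5.
  x=5: (0.162/0.162) × 7 = 7.0000
  x=6: (0.077/0.162) × 34 = 16.1605
Sum = 7.0000 + 16.1605 = 23.1605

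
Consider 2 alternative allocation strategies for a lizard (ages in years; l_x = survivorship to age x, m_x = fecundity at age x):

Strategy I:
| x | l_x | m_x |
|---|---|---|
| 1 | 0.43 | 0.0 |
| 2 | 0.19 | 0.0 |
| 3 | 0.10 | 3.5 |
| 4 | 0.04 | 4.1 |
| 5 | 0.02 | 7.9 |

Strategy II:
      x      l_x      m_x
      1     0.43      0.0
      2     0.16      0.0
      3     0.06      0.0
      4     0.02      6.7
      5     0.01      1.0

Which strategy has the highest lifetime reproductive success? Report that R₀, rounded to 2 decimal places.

0.67

Strategy I: R₀ = 0.43×0.0 + 0.19×0.0 + 0.10×3.5 + 0.04×4.1 + 0.02×7.9 = 0.6720
Strategy II: R₀ = 0.43×0.0 + 0.16×0.0 + 0.06×0.0 + 0.02×6.7 + 0.01×1.0 = 0.1440
Highest R₀: strategy I with 0.6720.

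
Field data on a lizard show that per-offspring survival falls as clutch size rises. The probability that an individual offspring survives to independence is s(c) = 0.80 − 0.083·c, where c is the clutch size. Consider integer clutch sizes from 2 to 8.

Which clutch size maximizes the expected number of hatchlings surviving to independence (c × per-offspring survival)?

5

Expected hatchlings surviving to independence = c × s(c):
  c=2: 2 × 0.634 = 1.268
  c=3: 3 × 0.551 = 1.653
  c=4: 4 × 0.468 = 1.872
  c=5: 5 × 0.385 = 1.925
  c=6: 6 × 0.302 = 1.812
  c=7: 7 × 0.219 = 1.533
  c=8: 8 × 0.136 = 1.088
Maximum at c = 5 (1.925 hatchlings surviving to independence).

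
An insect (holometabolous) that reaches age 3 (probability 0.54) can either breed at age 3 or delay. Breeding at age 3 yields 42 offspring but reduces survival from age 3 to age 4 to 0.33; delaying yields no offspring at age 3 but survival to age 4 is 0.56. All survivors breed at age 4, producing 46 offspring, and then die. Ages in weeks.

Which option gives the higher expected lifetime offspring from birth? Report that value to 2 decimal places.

breed at age 3: R₀ = 0.54 × (42 + 0.33 × 46) = 0.54 × 57.1800 = 30.8772
delay to age 4: R₀ = 0.54 × (0.56 × 46) = 0.54 × 25.7600 = 13.9104
Higher: breed at age 3 (30.8772).

30.88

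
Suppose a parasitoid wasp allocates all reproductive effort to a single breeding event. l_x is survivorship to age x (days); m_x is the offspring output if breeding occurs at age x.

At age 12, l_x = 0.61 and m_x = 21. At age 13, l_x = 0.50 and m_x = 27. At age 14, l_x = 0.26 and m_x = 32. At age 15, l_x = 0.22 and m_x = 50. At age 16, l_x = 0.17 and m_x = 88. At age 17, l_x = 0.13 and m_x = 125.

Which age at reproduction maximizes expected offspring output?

Expected offspring if breeding at age x = l_x × m_x:
  age 12: 0.61 × 21 = 12.810
  age 13: 0.50 × 27 = 13.500
  age 14: 0.26 × 32 = 8.320
  age 15: 0.22 × 50 = 11.000
  age 16: 0.17 × 88 = 14.960
  age 17: 0.13 × 125 = 16.250
Maximum at age 17 (16.250).

17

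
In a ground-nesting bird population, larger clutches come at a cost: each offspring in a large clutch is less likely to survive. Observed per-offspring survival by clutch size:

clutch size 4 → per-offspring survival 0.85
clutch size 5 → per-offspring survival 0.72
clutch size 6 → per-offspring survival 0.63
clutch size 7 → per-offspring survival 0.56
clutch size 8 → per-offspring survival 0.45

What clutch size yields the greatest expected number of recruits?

Expected recruits = c × s(c):
  c=4: 4 × 0.85 = 3.400
  c=5: 5 × 0.72 = 3.600
  c=6: 6 × 0.63 = 3.780
  c=7: 7 × 0.56 = 3.920
  c=8: 8 × 0.45 = 3.600
Maximum at c = 7 (3.920 recruits).

7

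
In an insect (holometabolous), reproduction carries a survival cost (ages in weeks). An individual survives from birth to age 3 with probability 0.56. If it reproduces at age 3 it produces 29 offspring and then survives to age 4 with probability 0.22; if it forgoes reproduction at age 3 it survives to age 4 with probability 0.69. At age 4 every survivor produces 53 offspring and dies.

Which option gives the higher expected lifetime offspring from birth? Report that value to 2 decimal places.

breed at age 3: R₀ = 0.56 × (29 + 0.22 × 53) = 0.56 × 40.6600 = 22.7696
delay to age 4: R₀ = 0.56 × (0.69 × 53) = 0.56 × 36.5700 = 20.4792
Higher: breed at age 3 (22.7696).

22.77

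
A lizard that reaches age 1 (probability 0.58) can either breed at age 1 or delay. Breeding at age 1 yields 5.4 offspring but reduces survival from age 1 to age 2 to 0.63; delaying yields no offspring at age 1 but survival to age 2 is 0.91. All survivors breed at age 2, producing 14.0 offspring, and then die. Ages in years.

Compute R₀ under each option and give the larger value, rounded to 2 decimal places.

8.25

breed at age 1: R₀ = 0.58 × (5.4 + 0.63 × 14.0) = 0.58 × 14.2200 = 8.2476
delay to age 2: R₀ = 0.58 × (0.91 × 14.0) = 0.58 × 12.7400 = 7.3892
Higher: breed at age 1 (8.2476).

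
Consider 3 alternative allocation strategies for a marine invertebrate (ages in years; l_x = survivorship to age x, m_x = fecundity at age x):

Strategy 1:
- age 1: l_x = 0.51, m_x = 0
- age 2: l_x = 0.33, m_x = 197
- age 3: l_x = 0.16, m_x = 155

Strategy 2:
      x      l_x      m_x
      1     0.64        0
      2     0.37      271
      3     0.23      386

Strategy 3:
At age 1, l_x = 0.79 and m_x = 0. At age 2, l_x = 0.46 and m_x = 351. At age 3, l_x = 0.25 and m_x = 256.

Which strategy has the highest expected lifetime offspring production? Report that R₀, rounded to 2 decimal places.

225.46

Strategy 1: R₀ = 0.51×0 + 0.33×197 + 0.16×155 = 89.8100
Strategy 2: R₀ = 0.64×0 + 0.37×271 + 0.23×386 = 189.0500
Strategy 3: R₀ = 0.79×0 + 0.46×351 + 0.25×256 = 225.4600
Highest R₀: strategy 3 with 225.4600.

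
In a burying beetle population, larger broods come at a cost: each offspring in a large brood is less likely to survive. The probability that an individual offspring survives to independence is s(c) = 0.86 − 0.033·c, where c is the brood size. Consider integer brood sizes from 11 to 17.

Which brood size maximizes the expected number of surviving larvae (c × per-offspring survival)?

Expected surviving larvae = c × s(c):
  c=11: 11 × 0.497 = 5.467
  c=12: 12 × 0.464 = 5.568
  c=13: 13 × 0.431 = 5.603
  c=14: 14 × 0.398 = 5.572
  c=15: 15 × 0.365 = 5.475
  c=16: 16 × 0.332 = 5.312
  c=17: 17 × 0.299 = 5.083
Maximum at c = 13 (5.603 surviving larvae).

13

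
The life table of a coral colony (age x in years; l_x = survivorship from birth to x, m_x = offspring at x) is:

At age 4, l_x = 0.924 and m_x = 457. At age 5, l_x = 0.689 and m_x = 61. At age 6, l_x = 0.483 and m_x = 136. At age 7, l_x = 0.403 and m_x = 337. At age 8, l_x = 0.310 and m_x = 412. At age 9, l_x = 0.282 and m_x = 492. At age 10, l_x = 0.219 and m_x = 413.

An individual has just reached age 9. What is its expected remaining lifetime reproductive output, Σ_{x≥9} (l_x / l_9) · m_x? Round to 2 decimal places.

l_9 = 0.282. Conditional survival from age 9 to x is l_x / l_9.
  x=9: (0.282/0.282) × 492 = 492.0000
  x=10: (0.219/0.282) × 413 = 320.7340
Sum = 492.0000 + 320.7340 = 812.7340

812.73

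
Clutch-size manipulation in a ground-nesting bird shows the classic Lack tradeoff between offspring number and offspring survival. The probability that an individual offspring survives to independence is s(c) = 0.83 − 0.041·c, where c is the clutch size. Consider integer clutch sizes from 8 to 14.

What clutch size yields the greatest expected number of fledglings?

Expected fledglings = c × s(c):
  c=8: 8 × 0.502 = 4.016
  c=9: 9 × 0.461 = 4.149
  c=10: 10 × 0.420 = 4.200
  c=11: 11 × 0.379 = 4.169
  c=12: 12 × 0.338 = 4.056
  c=13: 13 × 0.297 = 3.861
  c=14: 14 × 0.256 = 3.584
Maximum at c = 10 (4.200 fledglings).

10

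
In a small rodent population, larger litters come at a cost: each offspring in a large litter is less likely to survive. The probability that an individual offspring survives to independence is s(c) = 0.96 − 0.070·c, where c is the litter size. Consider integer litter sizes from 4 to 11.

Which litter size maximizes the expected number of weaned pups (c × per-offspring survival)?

Expected weaned pups = c × s(c):
  c=4: 4 × 0.680 = 2.720
  c=5: 5 × 0.610 = 3.050
  c=6: 6 × 0.540 = 3.240
  c=7: 7 × 0.470 = 3.290
  c=8: 8 × 0.400 = 3.200
  c=9: 9 × 0.330 = 2.970
  c=10: 10 × 0.260 = 2.600
  c=11: 11 × 0.190 = 2.090
Maximum at c = 7 (3.290 weaned pups).

7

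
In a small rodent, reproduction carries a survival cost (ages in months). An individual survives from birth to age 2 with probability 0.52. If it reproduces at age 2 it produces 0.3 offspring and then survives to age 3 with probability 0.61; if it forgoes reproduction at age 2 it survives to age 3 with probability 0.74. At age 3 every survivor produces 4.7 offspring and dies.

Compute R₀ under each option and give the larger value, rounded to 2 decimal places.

breed at age 2: R₀ = 0.52 × (0.3 + 0.61 × 4.7) = 0.52 × 3.1670 = 1.6468
delay to age 3: R₀ = 0.52 × (0.74 × 4.7) = 0.52 × 3.4780 = 1.8086
Higher: delay to age 3 (1.8086).

1.81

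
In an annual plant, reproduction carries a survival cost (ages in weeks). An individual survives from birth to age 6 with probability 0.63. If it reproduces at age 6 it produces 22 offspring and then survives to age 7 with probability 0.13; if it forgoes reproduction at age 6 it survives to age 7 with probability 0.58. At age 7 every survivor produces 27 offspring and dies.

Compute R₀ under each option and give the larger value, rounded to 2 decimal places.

breed at age 6: R₀ = 0.63 × (22 + 0.13 × 27) = 0.63 × 25.5100 = 16.0713
delay to age 7: R₀ = 0.63 × (0.58 × 27) = 0.63 × 15.6600 = 9.8658
Higher: breed at age 6 (16.0713).

16.07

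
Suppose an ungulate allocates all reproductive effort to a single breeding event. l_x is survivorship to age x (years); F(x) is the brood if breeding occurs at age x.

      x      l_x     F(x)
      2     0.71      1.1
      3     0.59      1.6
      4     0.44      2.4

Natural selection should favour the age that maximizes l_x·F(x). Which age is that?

4

Expected offspring if breeding at age x = l_x × F(x):
  age 2: 0.71 × 1.1 = 0.781
  age 3: 0.59 × 1.6 = 0.944
  age 4: 0.44 × 2.4 = 1.056
Maximum at age 4 (1.056).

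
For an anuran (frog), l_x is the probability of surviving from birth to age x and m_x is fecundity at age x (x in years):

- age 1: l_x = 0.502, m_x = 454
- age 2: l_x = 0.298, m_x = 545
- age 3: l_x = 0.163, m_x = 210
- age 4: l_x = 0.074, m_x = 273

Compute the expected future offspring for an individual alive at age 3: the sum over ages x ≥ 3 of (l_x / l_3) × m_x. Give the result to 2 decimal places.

333.94

l_3 = 0.163. Conditional survival from age 3 to x is l_x / l_3.
  x=3: (0.163/0.163) × 210 = 210.0000
  x=4: (0.074/0.163) × 273 = 123.9387
Sum = 210.0000 + 123.9387 = 333.9387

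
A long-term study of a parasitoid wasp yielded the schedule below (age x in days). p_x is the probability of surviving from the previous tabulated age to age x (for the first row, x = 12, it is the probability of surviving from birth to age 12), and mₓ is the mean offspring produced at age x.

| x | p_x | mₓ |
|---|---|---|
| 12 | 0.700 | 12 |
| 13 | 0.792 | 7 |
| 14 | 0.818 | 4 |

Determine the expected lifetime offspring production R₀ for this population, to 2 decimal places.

Survivorship from birth: l_x = p_12·p_13·…·p_x.
  l_12 = 0.70000
  l_13 = 0.55440
  l_14 = 0.45350
R₀ = Σ l_x mₓ:
  age 12: 0.70000 × 12 = 8.4000
  age 13: 0.55440 × 7 = 3.8808
  age 14: 0.45350 × 4 = 1.8140
R₀ = 8.4000 + 3.8808 + 1.8140 = 14.0948

14.09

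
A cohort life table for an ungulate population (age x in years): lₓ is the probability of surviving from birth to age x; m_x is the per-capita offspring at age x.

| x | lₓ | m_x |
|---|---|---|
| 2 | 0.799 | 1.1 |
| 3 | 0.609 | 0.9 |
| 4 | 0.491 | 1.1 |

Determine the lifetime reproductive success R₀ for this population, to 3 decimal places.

1.967

R₀ = Σ lₓ m_x:
  age 2: 0.799 × 1.1 = 0.8789
  age 3: 0.609 × 0.9 = 0.5481
  age 4: 0.491 × 1.1 = 0.5401
R₀ = 0.8789 + 0.5481 + 0.5401 = 1.9671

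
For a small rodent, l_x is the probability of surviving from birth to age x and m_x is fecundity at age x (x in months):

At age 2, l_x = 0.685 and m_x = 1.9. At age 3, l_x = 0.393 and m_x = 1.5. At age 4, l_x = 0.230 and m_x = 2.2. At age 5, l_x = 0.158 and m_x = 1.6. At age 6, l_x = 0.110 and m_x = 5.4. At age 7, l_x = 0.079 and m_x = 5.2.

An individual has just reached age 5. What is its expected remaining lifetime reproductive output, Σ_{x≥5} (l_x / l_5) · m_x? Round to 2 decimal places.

7.96

l_5 = 0.158. Conditional survival from age 5 to x is l_x / l_5.
  x=5: (0.158/0.158) × 1.6 = 1.6000
  x=6: (0.110/0.158) × 5.4 = 3.7595
  x=7: (0.079/0.158) × 5.2 = 2.6000
Sum = 1.6000 + 3.7595 + 2.6000 = 7.9595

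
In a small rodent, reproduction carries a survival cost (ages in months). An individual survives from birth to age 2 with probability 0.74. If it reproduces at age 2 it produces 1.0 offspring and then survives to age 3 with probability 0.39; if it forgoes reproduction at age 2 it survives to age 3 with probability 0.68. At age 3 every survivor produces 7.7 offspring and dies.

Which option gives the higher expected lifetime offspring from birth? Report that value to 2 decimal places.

3.87

breed at age 2: R₀ = 0.74 × (1.0 + 0.39 × 7.7) = 0.74 × 4.0030 = 2.9622
delay to age 3: R₀ = 0.74 × (0.68 × 7.7) = 0.74 × 5.2360 = 3.8746
Higher: delay to age 3 (3.8746).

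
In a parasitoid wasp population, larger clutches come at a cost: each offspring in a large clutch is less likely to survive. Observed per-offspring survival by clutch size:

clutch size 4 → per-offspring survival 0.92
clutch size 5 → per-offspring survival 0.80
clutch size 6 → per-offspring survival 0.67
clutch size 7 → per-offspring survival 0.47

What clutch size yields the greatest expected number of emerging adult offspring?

Expected emerging adult offspring = c × s(c):
  c=4: 4 × 0.92 = 3.680
  c=5: 5 × 0.80 = 4.000
  c=6: 6 × 0.67 = 4.020
  c=7: 7 × 0.47 = 3.290
Maximum at c = 6 (4.020 emerging adult offspring).

6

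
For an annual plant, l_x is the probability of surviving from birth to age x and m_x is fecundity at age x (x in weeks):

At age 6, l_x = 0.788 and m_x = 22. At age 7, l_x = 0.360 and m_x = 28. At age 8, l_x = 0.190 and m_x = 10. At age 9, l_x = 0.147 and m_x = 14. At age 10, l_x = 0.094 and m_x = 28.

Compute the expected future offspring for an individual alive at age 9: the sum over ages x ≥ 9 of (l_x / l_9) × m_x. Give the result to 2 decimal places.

31.90

l_9 = 0.147. Conditional survival from age 9 to x is l_x / l_9.
  x=9: (0.147/0.147) × 14 = 14.0000
  x=10: (0.094/0.147) × 28 = 17.9048
Sum = 14.0000 + 17.9048 = 31.9048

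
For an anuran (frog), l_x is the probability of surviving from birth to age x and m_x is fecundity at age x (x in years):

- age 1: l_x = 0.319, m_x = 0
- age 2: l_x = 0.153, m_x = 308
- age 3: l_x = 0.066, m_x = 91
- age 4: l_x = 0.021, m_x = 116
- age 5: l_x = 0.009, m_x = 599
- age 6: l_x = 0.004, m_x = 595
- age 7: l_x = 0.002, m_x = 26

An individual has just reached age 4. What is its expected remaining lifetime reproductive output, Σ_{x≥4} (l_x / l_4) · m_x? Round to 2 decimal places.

488.52

l_4 = 0.021. Conditional survival from age 4 to x is l_x / l_4.
  x=4: (0.021/0.021) × 116 = 116.0000
  x=5: (0.009/0.021) × 599 = 256.7143
  x=6: (0.004/0.021) × 595 = 113.3333
  x=7: (0.002/0.021) × 26 = 2.4762
Sum = 116.0000 + 256.7143 + 113.3333 + 2.4762 = 488.5238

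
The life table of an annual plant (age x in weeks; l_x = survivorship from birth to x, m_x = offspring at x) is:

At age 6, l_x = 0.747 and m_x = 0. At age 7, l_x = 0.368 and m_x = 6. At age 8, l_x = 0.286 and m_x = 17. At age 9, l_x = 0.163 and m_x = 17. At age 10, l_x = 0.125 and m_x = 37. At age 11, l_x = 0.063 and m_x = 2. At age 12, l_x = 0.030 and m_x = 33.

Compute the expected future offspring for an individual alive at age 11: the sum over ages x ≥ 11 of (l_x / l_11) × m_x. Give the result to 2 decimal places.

l_11 = 0.063. Conditional survival from age 11 to x is l_x / l_11.
  x=11: (0.063/0.063) × 2 = 2.0000
  x=12: (0.030/0.063) × 33 = 15.7143
Sum = 2.0000 + 15.7143 = 17.7143

17.71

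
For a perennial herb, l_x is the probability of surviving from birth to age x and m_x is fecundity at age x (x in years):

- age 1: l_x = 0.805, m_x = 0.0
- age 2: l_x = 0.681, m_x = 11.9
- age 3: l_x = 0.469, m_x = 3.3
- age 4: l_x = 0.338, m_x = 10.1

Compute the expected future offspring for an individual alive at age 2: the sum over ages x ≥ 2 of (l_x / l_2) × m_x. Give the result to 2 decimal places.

l_2 = 0.681. Conditional survival from age 2 to x is l_x / l_2.
  x=2: (0.681/0.681) × 11.9 = 11.9000
  x=3: (0.469/0.681) × 3.3 = 2.2727
  x=4: (0.338/0.681) × 10.1 = 5.0129
Sum = 11.9000 + 2.2727 + 5.0129 = 19.1856

19.19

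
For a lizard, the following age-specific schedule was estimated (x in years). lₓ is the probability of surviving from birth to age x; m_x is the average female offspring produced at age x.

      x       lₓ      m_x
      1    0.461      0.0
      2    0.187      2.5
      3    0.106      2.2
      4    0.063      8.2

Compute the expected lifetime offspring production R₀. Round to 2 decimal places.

1.22

R₀ = Σ lₓ m_x:
  age 1: 0.461 × 0.0 = 0.0000
  age 2: 0.187 × 2.5 = 0.4675
  age 3: 0.106 × 2.2 = 0.2332
  age 4: 0.063 × 8.2 = 0.5166
R₀ = 0.0000 + 0.4675 + 0.2332 + 0.5166 = 1.2173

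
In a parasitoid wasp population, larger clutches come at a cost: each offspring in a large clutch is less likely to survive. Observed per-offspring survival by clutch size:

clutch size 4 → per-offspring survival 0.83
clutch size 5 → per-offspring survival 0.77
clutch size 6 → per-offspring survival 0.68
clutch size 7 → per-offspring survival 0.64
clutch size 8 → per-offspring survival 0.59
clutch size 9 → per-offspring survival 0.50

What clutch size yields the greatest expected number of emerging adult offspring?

8

Expected emerging adult offspring = c × s(c):
  c=4: 4 × 0.83 = 3.320
  c=5: 5 × 0.77 = 3.850
  c=6: 6 × 0.68 = 4.080
  c=7: 7 × 0.64 = 4.480
  c=8: 8 × 0.59 = 4.720
  c=9: 9 × 0.50 = 4.500
Maximum at c = 8 (4.720 emerging adult offspring).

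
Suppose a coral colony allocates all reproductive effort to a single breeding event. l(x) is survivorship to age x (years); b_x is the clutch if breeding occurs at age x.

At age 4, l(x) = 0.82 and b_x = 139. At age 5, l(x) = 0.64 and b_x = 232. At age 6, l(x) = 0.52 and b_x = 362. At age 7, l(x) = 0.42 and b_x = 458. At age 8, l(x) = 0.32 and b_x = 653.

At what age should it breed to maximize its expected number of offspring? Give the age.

8

Expected offspring if breeding at age x = l(x) × b_x:
  age 4: 0.82 × 139 = 113.980
  age 5: 0.64 × 232 = 148.480
  age 6: 0.52 × 362 = 188.240
  age 7: 0.42 × 458 = 192.360
  age 8: 0.32 × 653 = 208.960
Maximum at age 8 (208.960).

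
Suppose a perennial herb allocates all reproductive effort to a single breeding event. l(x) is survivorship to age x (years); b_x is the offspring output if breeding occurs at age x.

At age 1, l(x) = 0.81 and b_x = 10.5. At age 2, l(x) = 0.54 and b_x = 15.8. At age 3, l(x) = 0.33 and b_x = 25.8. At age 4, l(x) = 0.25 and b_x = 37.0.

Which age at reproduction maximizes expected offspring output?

Expected offspring if breeding at age x = l(x) × b_x:
  age 1: 0.81 × 10.5 = 8.505
  age 2: 0.54 × 15.8 = 8.532
  age 3: 0.33 × 25.8 = 8.514
  age 4: 0.25 × 37.0 = 9.250
Maximum at age 4 (9.250).

4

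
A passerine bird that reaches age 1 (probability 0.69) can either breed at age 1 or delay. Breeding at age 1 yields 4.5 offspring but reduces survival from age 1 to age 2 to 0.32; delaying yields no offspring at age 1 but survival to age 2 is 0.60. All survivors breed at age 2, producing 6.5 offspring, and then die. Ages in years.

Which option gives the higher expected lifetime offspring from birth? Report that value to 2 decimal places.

4.54

breed at age 1: R₀ = 0.69 × (4.5 + 0.32 × 6.5) = 0.69 × 6.5800 = 4.5402
delay to age 2: R₀ = 0.69 × (0.60 × 6.5) = 0.69 × 3.9000 = 2.6910
Higher: breed at age 1 (4.5402).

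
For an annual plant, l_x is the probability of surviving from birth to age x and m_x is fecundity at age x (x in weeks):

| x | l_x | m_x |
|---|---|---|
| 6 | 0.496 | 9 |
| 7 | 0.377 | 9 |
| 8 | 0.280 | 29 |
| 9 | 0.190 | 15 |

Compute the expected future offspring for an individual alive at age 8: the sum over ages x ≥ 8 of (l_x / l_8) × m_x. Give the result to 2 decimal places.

l_8 = 0.280. Conditional survival from age 8 to x is l_x / l_8.
  x=8: (0.280/0.280) × 29 = 29.0000
  x=9: (0.190/0.280) × 15 = 10.1786
Sum = 29.0000 + 10.1786 = 39.1786

39.18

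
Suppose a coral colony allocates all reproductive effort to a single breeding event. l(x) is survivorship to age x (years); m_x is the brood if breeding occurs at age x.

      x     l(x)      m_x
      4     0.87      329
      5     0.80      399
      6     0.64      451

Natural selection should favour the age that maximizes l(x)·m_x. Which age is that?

Expected offspring if breeding at age x = l(x) × m_x:
  age 4: 0.87 × 329 = 286.230
  age 5: 0.80 × 399 = 319.200
  age 6: 0.64 × 451 = 288.640
Maximum at age 5 (319.200).

5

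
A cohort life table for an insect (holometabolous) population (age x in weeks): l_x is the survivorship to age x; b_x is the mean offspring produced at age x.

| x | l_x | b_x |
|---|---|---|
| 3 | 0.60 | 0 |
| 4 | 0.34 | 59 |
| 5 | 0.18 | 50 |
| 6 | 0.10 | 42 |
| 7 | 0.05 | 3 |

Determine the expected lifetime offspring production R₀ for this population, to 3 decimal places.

R₀ = Σ l_x b_x:
  age 3: 0.60 × 0 = 0.0000
  age 4: 0.34 × 59 = 20.0600
  age 5: 0.18 × 50 = 9.0000
  age 6: 0.10 × 42 = 4.2000
  age 7: 0.05 × 3 = 0.1500
R₀ = 0.0000 + 20.0600 + 9.0000 + 4.2000 + 0.1500 = 33.4100

33.410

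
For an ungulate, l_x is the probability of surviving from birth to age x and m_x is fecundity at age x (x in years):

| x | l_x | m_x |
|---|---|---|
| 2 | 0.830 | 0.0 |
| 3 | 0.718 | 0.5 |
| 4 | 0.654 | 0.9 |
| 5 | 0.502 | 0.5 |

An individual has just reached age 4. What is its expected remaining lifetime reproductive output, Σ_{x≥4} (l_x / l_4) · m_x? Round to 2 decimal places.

1.28

l_4 = 0.654. Conditional survival from age 4 to x is l_x / l_4.
  x=4: (0.654/0.654) × 0.9 = 0.9000
  x=5: (0.502/0.654) × 0.5 = 0.3838
Sum = 0.9000 + 0.3838 = 1.2838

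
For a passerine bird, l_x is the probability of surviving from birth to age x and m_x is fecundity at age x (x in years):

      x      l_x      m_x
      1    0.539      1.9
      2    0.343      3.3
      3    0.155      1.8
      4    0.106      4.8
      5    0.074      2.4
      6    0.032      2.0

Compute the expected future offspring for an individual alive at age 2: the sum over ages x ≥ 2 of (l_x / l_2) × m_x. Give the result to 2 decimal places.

6.30

l_2 = 0.343. Conditional survival from age 2 to x is l_x / l_2.
  x=2: (0.343/0.343) × 3.3 = 3.3000
  x=3: (0.155/0.343) × 1.8 = 0.8134
  x=4: (0.106/0.343) × 4.8 = 1.4834
  x=5: (0.074/0.343) × 2.4 = 0.5178
  x=6: (0.032/0.343) × 2.0 = 0.1866
Sum = 3.3000 + 0.8134 + 1.4834 + 0.5178 + 0.1866 = 6.3012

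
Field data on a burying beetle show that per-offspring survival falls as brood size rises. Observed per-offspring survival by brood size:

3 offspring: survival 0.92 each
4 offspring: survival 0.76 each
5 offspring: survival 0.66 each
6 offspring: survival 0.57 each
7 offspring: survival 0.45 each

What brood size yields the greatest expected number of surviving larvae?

Expected surviving larvae = c × s(c):
  c=3: 3 × 0.92 = 2.760
  c=4: 4 × 0.76 = 3.040
  c=5: 5 × 0.66 = 3.300
  c=6: 6 × 0.57 = 3.420
  c=7: 7 × 0.45 = 3.150
Maximum at c = 6 (3.420 surviving larvae).

6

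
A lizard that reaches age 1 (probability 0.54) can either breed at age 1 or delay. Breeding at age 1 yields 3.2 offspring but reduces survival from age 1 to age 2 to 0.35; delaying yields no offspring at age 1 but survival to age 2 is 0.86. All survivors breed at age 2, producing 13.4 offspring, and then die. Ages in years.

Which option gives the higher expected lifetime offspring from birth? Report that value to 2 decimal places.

breed at age 1: R₀ = 0.54 × (3.2 + 0.35 × 13.4) = 0.54 × 7.8900 = 4.2606
delay to age 2: R₀ = 0.54 × (0.86 × 13.4) = 0.54 × 11.5240 = 6.2230
Higher: delay to age 2 (6.2230).

6.22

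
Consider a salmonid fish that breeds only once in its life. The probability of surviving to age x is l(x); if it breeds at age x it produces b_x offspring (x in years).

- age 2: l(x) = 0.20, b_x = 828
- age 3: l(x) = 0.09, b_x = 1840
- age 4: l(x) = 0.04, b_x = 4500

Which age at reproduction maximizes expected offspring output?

4

Expected offspring if breeding at age x = l(x) × b_x:
  age 2: 0.20 × 828 = 165.600
  age 3: 0.09 × 1840 = 165.600
  age 4: 0.04 × 4500 = 180.000
Maximum at age 4 (180.000).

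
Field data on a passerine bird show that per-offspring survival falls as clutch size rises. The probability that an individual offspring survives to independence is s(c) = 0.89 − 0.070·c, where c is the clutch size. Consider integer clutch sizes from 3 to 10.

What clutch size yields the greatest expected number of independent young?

6

Expected independent young = c × s(c):
  c=3: 3 × 0.680 = 2.040
  c=4: 4 × 0.610 = 2.440
  c=5: 5 × 0.540 = 2.700
  c=6: 6 × 0.470 = 2.820
  c=7: 7 × 0.400 = 2.800
  c=8: 8 × 0.330 = 2.640
  c=9: 9 × 0.260 = 2.340
  c=10: 10 × 0.190 = 1.900
Maximum at c = 6 (2.820 independent young).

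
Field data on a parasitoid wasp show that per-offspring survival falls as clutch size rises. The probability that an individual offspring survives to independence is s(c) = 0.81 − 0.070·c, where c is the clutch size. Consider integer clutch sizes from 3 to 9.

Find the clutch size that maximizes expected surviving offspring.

6

Expected surviving offspring = c × s(c):
  c=3: 3 × 0.600 = 1.800
  c=4: 4 × 0.530 = 2.120
  c=5: 5 × 0.460 = 2.300
  c=6: 6 × 0.390 = 2.340
  c=7: 7 × 0.320 = 2.240
  c=8: 8 × 0.250 = 2.000
  c=9: 9 × 0.180 = 1.620
Maximum at c = 6 (2.340 surviving offspring).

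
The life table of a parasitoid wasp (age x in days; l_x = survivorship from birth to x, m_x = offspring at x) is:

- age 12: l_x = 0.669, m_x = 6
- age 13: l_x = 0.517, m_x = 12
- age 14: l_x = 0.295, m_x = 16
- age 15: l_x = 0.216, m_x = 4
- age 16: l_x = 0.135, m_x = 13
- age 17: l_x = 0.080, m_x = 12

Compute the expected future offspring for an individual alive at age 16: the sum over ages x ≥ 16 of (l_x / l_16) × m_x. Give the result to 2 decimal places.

20.11

l_16 = 0.135. Conditional survival from age 16 to x is l_x / l_16.
  x=16: (0.135/0.135) × 13 = 13.0000
  x=17: (0.080/0.135) × 12 = 7.1111
Sum = 13.0000 + 7.1111 = 20.1111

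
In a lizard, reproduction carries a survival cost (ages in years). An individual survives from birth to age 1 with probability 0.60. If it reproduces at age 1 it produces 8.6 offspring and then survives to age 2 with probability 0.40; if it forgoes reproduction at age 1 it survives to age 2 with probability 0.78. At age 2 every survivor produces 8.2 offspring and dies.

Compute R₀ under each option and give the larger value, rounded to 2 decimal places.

breed at age 1: R₀ = 0.60 × (8.6 + 0.40 × 8.2) = 0.60 × 11.8800 = 7.1280
delay to age 2: R₀ = 0.60 × (0.78 × 8.2) = 0.60 × 6.3960 = 3.8376
Higher: breed at age 1 (7.1280).

7.13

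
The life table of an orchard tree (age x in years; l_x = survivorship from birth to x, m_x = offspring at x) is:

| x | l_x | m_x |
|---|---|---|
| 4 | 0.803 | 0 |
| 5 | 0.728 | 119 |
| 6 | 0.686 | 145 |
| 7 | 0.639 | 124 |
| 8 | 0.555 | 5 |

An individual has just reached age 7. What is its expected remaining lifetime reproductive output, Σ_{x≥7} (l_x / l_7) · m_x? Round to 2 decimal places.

128.34

l_7 = 0.639. Conditional survival from age 7 to x is l_x / l_7.
  x=7: (0.639/0.639) × 124 = 124.0000
  x=8: (0.555/0.639) × 5 = 4.3427
Sum = 124.0000 + 4.3427 = 128.3427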